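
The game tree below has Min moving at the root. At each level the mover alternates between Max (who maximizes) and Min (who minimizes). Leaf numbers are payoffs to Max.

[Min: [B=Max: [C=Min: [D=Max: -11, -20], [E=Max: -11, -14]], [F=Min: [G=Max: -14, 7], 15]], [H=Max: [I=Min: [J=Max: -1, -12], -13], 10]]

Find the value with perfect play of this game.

D (Max): max(-11, -20) = -11
E (Max): max(-11, -14) = -11
C (Min): min(-11, -11) = -11
G (Max): max(-14, 7) = 7
F (Min): min(7, 15) = 7
B (Max): max(-11, 7) = 7
J (Max): max(-1, -12) = -1
I (Min): min(-1, -13) = -13
H (Max): max(-13, 10) = 10
Root (Min): min(7, 10) = 7

7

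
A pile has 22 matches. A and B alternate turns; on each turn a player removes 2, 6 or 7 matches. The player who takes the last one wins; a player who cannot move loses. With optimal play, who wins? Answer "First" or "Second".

i:   0  1  2  3  4  5  6  7  8  9 10 11 12 13 14 15 16 17 18 19 20 21 22
     L  L  W  W  L  L  W  W  W  L  W  W  W  L  L  W  W  L  L  W  W  W  L
Position 22 is L, so the second player wins.

Second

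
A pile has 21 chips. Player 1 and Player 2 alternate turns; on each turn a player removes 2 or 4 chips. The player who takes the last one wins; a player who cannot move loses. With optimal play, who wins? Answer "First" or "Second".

i:   0  1  2  3  4  5  6  7  8  9 10 11 12 13 14 15 16 17 18 19 20 21
     L  L  W  W  W  W  L  L  W  W  W  W  L  L  W  W  W  W  L  L  W  W
Position 21 is W, so the first player wins.

First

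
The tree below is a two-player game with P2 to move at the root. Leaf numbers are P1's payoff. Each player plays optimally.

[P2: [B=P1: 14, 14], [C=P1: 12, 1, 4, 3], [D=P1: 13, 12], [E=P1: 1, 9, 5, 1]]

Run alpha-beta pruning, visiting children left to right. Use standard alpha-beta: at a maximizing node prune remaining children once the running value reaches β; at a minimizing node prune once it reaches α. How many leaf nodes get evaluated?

B [α=-∞,β=+∞]: v=14
C [α=-∞,β=14]: v=12
D [α=-∞,β=12]: v=13 after child 1 ≥ β → β-cutoff, skip 1
E [α=-∞,β=12]: v=9
Root [α=-∞,β=+∞]: v=9
Leaves evaluated: 11 of 12.

11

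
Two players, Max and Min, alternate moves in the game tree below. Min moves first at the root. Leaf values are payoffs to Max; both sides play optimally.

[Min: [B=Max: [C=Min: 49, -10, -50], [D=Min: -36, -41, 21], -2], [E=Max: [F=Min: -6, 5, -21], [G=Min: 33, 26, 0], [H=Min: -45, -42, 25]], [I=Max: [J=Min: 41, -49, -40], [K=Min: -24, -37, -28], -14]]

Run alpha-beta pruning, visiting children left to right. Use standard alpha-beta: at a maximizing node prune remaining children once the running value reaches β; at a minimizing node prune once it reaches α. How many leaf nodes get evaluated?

C [α=-∞,β=+∞]: v=-50
D [α=-50,β=+∞]: v=-41
B [α=-∞,β=+∞]: v=-2
F [α=-∞,β=-2]: v=-21
G [α=-21,β=-2]: v=0
E [α=-∞,β=-2]: v=0 after child 2 ≥ β → β-cutoff, skip 1
J [α=-∞,β=-2]: v=-49
K [α=-49,β=-2]: v=-37
I [α=-∞,β=-2]: v=-14
Root [α=-∞,β=+∞]: v=-14
Leaves evaluated: 20 of 23.

20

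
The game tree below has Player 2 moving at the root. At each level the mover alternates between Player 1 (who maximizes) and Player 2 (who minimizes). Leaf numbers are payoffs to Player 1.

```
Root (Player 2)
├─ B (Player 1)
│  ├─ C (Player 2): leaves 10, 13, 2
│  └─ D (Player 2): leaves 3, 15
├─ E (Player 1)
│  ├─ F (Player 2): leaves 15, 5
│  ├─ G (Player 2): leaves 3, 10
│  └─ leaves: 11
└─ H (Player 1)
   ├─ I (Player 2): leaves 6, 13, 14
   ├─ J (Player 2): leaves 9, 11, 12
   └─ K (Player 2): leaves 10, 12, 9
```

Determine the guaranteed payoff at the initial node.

C (Player 2): min(10, 13, 2) = 2
D (Player 2): min(3, 15) = 3
B (Player 1): max(2, 3) = 3
F (Player 2): min(15, 5) = 5
G (Player 2): min(3, 10) = 3
E (Player 1): max(5, 3, 11) = 11
I (Player 2): min(6, 13, 14) = 6
J (Player 2): min(9, 11, 12) = 9
K (Player 2): min(10, 12, 9) = 9
H (Player 1): max(6, 9, 9) = 9
Root (Player 2): min(3, 11, 9) = 3

3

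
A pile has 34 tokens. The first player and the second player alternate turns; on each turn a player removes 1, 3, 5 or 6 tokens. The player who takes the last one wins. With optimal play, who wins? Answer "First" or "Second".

First

i:   0  1  2  3  4  5  6  7  8  9 10 11 12 13 14 15 16 17 18 19 20 21 22 23 24 25 26 27 28 29 30 31 32 33 34
     L  W  L  W  L  W  W  W  W  W  W  L  W  L  W  L  W  W  W  W  W  W  L  W  L  W  L  W  W  W  W  W  W  L  W
Position 34 is W, so the first player wins.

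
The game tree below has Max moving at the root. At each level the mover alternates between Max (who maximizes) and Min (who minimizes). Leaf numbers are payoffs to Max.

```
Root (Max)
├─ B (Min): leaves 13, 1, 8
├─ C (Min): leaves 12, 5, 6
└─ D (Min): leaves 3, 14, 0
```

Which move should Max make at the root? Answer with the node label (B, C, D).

C

B (Min): min(13, 1, 8) = 1
C (Min): min(12, 5, 6) = 5
D (Min): min(3, 14, 0) = 0
Root (Max): max(1, 5, 0) = 5
Max picks the child with the highest value: C (value 5).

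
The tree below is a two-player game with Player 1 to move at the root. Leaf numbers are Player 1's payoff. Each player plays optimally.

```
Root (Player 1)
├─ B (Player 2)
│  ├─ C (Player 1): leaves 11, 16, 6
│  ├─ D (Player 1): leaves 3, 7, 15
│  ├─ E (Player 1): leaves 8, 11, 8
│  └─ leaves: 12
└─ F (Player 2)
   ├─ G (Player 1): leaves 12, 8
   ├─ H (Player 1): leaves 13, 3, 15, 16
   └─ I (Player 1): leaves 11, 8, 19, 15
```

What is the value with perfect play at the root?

12

C (Player 1): max(11, 16, 6) = 16
D (Player 1): max(3, 7, 15) = 15
E (Player 1): max(8, 11, 8) = 11
B (Player 2): min(16, 15, 11, 12) = 11
G (Player 1): max(12, 8) = 12
H (Player 1): max(13, 3, 15, 16) = 16
I (Player 1): max(11, 8, 19, 15) = 19
F (Player 2): min(12, 16, 19) = 12
Root (Player 1): max(11, 12) = 12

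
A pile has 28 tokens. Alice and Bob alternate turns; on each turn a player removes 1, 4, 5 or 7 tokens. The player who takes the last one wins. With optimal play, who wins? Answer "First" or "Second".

Mark each pile size as W (mover wins) or L (mover loses):
i:   0  1  2  3  4  5  6  7  8  9 10 11 12 13 14 15 16 17 18 19 20 21 22 23 24 25 26 27 28
     L  W  L  W  W  W  W  W  L  W  L  W  W  W  W  W  L  W  L  W  W  W  W  W  L  W  L  W  W
Position 28 is W, so the first player wins.

First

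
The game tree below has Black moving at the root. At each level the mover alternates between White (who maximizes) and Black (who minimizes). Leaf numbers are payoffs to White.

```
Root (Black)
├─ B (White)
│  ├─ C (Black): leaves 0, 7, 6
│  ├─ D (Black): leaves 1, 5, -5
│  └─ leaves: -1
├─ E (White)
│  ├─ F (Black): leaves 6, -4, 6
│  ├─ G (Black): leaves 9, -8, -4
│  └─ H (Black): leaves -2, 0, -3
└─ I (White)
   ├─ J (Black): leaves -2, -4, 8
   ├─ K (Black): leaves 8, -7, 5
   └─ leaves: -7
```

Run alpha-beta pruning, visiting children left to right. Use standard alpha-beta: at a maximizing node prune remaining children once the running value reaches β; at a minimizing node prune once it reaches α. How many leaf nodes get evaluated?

21

C [α=-∞,β=+∞]: v=0
D [α=0,β=+∞]: v=-5
B [α=-∞,β=+∞]: v=0
F [α=-∞,β=0]: v=-4
G [α=-4,β=0]: v=-8 after child 2 ≤ α → α-cutoff, skip 1
H [α=-4,β=0]: v=-3
E [α=-∞,β=0]: v=-3
J [α=-∞,β=-3]: v=-4
K [α=-4,β=-3]: v=-7 after child 2 ≤ α → α-cutoff, skip 1
I [α=-∞,β=-3]: v=-4
Root [α=-∞,β=+∞]: v=-4
Leaves evaluated: 21 of 23.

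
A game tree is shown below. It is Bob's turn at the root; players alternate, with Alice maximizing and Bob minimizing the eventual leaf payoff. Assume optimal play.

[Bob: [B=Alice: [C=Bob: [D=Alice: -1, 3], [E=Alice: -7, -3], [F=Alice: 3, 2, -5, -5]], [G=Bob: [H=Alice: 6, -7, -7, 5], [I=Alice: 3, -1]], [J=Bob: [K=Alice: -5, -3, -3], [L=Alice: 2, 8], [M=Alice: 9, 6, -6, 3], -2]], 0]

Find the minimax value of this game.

D (Alice): max(-1, 3) = 3
E (Alice): max(-7, -3) = -3
F (Alice): max(3, 2, -5, -5) = 3
C (Bob): min(3, -3, 3) = -3
H (Alice): max(6, -7, -7, 5) = 6
I (Alice): max(3, -1) = 3
G (Bob): min(6, 3) = 3
K (Alice): max(-5, -3, -3) = -3
L (Alice): max(2, 8) = 8
M (Alice): max(9, 6, -6, 3) = 9
J (Bob): min(-3, 8, 9, -2) = -3
B (Alice): max(-3, 3, -3) = 3
Root (Bob): min(3, 0) = 0

0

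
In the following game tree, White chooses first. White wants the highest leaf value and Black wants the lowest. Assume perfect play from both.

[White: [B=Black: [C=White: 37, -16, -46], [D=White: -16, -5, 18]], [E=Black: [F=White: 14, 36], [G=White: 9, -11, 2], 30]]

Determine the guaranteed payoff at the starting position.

C (White): max(37, -16, -46) = 37
D (White): max(-16, -5, 18) = 18
B (Black): min(37, 18) = 18
F (White): max(14, 36) = 36
G (White): max(9, -11, 2) = 9
E (Black): min(36, 9, 30) = 9
Root (White): max(18, 9) = 18

18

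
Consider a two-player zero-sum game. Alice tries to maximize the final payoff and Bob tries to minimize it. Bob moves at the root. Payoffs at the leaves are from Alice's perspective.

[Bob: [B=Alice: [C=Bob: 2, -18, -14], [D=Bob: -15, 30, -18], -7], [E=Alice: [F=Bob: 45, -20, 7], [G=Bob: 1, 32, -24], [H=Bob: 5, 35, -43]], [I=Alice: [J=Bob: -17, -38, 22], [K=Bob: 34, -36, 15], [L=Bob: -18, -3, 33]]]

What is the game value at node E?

-20

F: min(45, -20, 7) = -20
G: min(1, 32, -24) = -24
H: min(5, 35, -43) = -43
E: max(-20, -24, -43) = -20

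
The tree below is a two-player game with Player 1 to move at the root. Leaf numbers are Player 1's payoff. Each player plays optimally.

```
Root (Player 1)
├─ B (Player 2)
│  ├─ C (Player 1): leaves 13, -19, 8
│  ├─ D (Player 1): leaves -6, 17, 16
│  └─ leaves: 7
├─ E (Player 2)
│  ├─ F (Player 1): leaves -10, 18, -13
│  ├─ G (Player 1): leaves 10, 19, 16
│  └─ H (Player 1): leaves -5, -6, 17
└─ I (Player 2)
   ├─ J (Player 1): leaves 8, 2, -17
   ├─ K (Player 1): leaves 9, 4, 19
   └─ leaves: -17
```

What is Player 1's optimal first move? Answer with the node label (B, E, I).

C (Player 1): max(13, -19, 8) = 13
D (Player 1): max(-6, 17, 16) = 17
B (Player 2): min(13, 17, 7) = 7
F (Player 1): max(-10, 18, -13) = 18
G (Player 1): max(10, 19, 16) = 19
H (Player 1): max(-5, -6, 17) = 17
E (Player 2): min(18, 19, 17) = 17
J (Player 1): max(8, 2, -17) = 8
K (Player 1): max(9, 4, 19) = 19
I (Player 2): min(8, 19, -17) = -17
Root (Player 1): max(7, 17, -17) = 17
Player 1 picks the child with the highest value: E (value 17).

E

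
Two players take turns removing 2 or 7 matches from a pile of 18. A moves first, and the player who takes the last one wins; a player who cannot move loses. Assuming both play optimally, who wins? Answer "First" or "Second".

Positions where the player to move wins (W) vs loses (L):
i:   0  1  2  3  4  5  6  7  8  9 10 11 12 13 14 15 16 17 18
     L  L  W  W  L  L  W  W  W  L  L  W  W  L  L  W  W  W  L
Position 18 is L, so the second player wins.

Second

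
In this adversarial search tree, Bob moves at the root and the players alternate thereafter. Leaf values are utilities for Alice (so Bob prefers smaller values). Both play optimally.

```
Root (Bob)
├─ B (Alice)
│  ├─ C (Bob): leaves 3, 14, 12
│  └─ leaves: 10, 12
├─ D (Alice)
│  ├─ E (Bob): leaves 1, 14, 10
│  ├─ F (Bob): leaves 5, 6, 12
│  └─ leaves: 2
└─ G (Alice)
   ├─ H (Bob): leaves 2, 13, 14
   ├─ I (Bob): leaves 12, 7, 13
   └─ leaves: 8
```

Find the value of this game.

5

C (Bob): min(3, 14, 12) = 3
B (Alice): max(3, 10, 12) = 12
E (Bob): min(1, 14, 10) = 1
F (Bob): min(5, 6, 12) = 5
D (Alice): max(1, 5, 2) = 5
H (Bob): min(2, 13, 14) = 2
I (Bob): min(12, 7, 13) = 7
G (Alice): max(2, 7, 8) = 8
Root (Bob): min(12, 5, 8) = 5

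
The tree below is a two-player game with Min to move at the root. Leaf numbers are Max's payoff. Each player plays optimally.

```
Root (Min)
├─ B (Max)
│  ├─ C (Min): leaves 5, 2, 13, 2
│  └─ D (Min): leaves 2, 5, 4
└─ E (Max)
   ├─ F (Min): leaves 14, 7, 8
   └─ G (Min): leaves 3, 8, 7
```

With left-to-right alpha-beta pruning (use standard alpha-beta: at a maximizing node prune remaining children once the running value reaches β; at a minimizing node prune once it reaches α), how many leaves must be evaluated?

8

C [α=-∞,β=+∞]: v=2
D [α=2,β=+∞]: v=2 after child 1 ≤ α → α-cutoff, skip 2
B [α=-∞,β=+∞]: v=2
F [α=-∞,β=2]: v=7
E [α=-∞,β=2]: v=7 after child 1 ≥ β → β-cutoff, skip 1
Root [α=-∞,β=+∞]: v=2
Leaves evaluated: 8 of 13.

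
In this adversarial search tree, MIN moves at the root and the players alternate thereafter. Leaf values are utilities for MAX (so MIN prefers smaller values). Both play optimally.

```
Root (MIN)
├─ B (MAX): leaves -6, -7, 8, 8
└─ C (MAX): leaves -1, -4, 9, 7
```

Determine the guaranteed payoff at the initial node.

8

B (MAX): max(-6, -7, 8, 8) = 8
C (MAX): max(-1, -4, 9, 7) = 9
Root (MIN): min(8, 9) = 8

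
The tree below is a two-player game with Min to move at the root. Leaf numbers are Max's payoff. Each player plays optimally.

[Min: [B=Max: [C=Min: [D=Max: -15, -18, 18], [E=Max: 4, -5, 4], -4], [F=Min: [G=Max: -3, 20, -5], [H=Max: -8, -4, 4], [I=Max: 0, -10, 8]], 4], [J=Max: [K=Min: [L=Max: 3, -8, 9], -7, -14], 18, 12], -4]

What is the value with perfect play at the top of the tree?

-4

D (Max): max(-15, -18, 18) = 18
E (Max): max(4, -5, 4) = 4
C (Min): min(18, 4, -4) = -4
G (Max): max(-3, 20, -5) = 20
H (Max): max(-8, -4, 4) = 4
I (Max): max(0, -10, 8) = 8
F (Min): min(20, 4, 8) = 4
B (Max): max(-4, 4, 4) = 4
L (Max): max(3, -8, 9) = 9
K (Min): min(9, -7, -14) = -14
J (Max): max(-14, 18, 12) = 18
Root (Min): min(4, 18, -4) = -4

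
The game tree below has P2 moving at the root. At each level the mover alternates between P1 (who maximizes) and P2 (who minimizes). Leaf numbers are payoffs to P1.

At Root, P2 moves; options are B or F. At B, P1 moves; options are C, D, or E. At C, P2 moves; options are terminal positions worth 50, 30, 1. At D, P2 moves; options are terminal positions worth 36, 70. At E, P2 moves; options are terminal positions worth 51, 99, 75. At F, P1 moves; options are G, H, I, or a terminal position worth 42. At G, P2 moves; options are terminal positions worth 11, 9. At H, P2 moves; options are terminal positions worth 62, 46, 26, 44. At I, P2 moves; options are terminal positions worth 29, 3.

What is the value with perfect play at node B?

51

C: min(50, 30, 1) = 1
D: min(36, 70) = 36
E: min(51, 99, 75) = 51
B: max(1, 36, 51) = 51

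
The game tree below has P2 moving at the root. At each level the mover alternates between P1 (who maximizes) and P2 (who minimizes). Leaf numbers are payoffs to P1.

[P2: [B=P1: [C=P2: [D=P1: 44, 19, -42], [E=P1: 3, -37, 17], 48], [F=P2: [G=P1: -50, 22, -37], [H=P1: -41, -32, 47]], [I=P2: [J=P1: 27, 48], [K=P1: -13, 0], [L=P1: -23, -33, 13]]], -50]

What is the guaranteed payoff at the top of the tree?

-50

D (P1): max(44, 19, -42) = 44
E (P1): max(3, -37, 17) = 17
C (P2): min(44, 17, 48) = 17
G (P1): max(-50, 22, -37) = 22
H (P1): max(-41, -32, 47) = 47
F (P2): min(22, 47) = 22
J (P1): max(27, 48) = 48
K (P1): max(-13, 0) = 0
L (P1): max(-23, -33, 13) = 13
I (P2): min(48, 0, 13) = 0
B (P1): max(17, 22, 0) = 22
Root (P2): min(22, -50) = -50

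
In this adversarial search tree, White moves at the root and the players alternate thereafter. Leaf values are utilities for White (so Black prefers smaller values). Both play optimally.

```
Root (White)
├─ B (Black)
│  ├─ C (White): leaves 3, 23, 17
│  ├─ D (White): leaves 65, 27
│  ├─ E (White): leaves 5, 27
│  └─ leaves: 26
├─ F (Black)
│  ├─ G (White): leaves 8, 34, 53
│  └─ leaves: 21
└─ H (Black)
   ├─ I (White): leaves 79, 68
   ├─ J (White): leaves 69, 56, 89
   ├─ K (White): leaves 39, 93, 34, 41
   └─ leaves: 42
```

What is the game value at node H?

I: max(79, 68) = 79
J: max(69, 56, 89) = 89
K: max(39, 93, 34, 41) = 93
H: min(79, 89, 93, 42) = 42

42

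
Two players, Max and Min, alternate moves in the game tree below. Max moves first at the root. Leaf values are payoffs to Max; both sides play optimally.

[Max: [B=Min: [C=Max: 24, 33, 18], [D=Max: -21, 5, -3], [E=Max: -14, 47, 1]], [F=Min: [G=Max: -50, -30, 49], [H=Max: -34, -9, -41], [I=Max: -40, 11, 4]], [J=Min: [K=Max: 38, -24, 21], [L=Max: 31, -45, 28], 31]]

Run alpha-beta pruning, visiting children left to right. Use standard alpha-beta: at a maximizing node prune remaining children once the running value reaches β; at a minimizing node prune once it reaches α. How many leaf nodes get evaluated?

21

C [α=-∞,β=+∞]: v=33
D [α=-∞,β=33]: v=5
E [α=-∞,β=5]: v=47 after child 2 ≥ β → β-cutoff, skip 1
B [α=-∞,β=+∞]: v=5
G [α=5,β=+∞]: v=49
H [α=5,β=49]: v=-9
F [α=5,β=+∞]: v=-9 after child 2 ≤ α → α-cutoff, skip 1
K [α=5,β=+∞]: v=38
L [α=5,β=38]: v=31
J [α=5,β=+∞]: v=31
Root [α=-∞,β=+∞]: v=31
Leaves evaluated: 21 of 25.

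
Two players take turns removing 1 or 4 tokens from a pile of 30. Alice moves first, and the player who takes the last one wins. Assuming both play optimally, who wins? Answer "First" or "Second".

Second

Compute winning (W) and losing (L) positions by backward induction:
i:   0  1  2  3  4  5  6  7  8  9 10 11 12 13 14 15 16 17 18 19 20 21 22 23 24 25 26 27 28 29 30
     L  W  L  W  W  L  W  L  W  W  L  W  L  W  W  L  W  L  W  W  L  W  L  W  W  L  W  L  W  W  L
Position 30 is L, so the second player wins.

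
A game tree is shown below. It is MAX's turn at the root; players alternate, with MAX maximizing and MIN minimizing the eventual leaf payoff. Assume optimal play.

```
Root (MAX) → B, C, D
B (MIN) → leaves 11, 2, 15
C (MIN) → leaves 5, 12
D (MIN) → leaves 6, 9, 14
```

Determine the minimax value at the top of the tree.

6

B (MIN): min(11, 2, 15) = 2
C (MIN): min(5, 12) = 5
D (MIN): min(6, 9, 14) = 6
Root (MAX): max(2, 5, 6) = 6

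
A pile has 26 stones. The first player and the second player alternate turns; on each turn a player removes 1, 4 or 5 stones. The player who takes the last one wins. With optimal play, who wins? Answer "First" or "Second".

Second

Positions where the player to move wins (W) vs loses (L):
i:   0  1  2  3  4  5  6  7  8  9 10 11 12 13 14 15 16 17 18 19 20 21 22 23 24 25 26
     L  W  L  W  W  W  W  W  L  W  L  W  W  W  W  W  L  W  L  W  W  W  W  W  L  W  L
Position 26 is L, so the second player wins.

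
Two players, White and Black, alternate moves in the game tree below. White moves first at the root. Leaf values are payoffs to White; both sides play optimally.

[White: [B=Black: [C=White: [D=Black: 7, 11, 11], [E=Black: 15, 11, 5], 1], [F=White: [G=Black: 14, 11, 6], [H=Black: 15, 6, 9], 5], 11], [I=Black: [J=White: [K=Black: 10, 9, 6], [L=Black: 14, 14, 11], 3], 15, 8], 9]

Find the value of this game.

D (Black): min(7, 11, 11) = 7
E (Black): min(15, 11, 5) = 5
C (White): max(7, 5, 1) = 7
G (Black): min(14, 11, 6) = 6
H (Black): min(15, 6, 9) = 6
F (White): max(6, 6, 5) = 6
B (Black): min(7, 6, 11) = 6
K (Black): min(10, 9, 6) = 6
L (Black): min(14, 14, 11) = 11
J (White): max(6, 11, 3) = 11
I (Black): min(11, 15, 8) = 8
Root (White): max(6, 8, 9) = 9

9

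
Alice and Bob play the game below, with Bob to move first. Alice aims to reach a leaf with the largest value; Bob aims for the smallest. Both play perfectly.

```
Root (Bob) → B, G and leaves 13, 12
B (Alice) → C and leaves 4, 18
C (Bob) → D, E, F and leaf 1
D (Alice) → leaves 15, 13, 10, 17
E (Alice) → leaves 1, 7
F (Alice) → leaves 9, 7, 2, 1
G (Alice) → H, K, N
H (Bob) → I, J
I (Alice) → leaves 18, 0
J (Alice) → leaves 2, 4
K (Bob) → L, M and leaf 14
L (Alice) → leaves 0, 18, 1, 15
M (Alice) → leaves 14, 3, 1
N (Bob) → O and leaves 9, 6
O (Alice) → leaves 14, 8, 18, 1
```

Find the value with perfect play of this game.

12

D (Alice): max(15, 13, 10, 17) = 17
E (Alice): max(1, 7) = 7
F (Alice): max(9, 7, 2, 1) = 9
C (Bob): min(17, 7, 9, 1) = 1
B (Alice): max(1, 4, 18) = 18
I (Alice): max(18, 0) = 18
J (Alice): max(2, 4) = 4
H (Bob): min(18, 4) = 4
L (Alice): max(0, 18, 1, 15) = 18
M (Alice): max(14, 3, 1) = 14
K (Bob): min(18, 14, 14) = 14
O (Alice): max(14, 8, 18, 1) = 18
N (Bob): min(18, 9, 6) = 6
G (Alice): max(4, 14, 6) = 14
Root (Bob): min(18, 14, 13, 12) = 12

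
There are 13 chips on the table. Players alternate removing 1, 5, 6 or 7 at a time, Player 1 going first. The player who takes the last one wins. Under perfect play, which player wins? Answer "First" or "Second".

First

Compute winning (W) and losing (L) positions by backward induction:
i:   0  1  2  3  4  5  6  7  8  9 10 11 12 13
     L  W  L  W  L  W  W  W  W  W  W  W  L  W
Position 13 is W, so the first player wins.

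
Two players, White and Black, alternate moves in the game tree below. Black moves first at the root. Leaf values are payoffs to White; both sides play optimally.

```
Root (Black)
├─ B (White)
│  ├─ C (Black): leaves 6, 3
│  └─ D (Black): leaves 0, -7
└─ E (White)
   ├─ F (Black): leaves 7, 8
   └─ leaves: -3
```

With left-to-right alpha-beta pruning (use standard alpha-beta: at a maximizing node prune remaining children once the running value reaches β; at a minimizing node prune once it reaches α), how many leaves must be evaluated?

C [α=-∞,β=+∞]: v=3
D [α=3,β=+∞]: v=0 after child 1 ≤ α → α-cutoff, skip 1
B [α=-∞,β=+∞]: v=3
F [α=-∞,β=3]: v=7
E [α=-∞,β=3]: v=7 after child 1 ≥ β → β-cutoff, skip 1
Root [α=-∞,β=+∞]: v=3
Leaves evaluated: 5 of 7.

5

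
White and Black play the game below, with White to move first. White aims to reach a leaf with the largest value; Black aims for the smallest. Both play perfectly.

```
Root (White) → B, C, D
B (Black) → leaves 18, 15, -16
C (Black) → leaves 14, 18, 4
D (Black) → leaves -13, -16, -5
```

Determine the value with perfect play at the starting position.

B (Black): min(18, 15, -16) = -16
C (Black): min(14, 18, 4) = 4
D (Black): min(-13, -16, -5) = -16
Root (White): max(-16, 4, -16) = 4

4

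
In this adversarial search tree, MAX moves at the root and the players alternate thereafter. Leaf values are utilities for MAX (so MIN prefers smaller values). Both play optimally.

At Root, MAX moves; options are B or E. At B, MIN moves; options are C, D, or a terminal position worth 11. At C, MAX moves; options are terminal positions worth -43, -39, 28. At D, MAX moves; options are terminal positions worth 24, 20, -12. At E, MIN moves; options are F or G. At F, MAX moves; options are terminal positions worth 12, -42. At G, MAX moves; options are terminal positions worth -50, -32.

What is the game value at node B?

11

C: max(-43, -39, 28) = 28
D: max(24, 20, -12) = 24
B: min(28, 24, 11) = 11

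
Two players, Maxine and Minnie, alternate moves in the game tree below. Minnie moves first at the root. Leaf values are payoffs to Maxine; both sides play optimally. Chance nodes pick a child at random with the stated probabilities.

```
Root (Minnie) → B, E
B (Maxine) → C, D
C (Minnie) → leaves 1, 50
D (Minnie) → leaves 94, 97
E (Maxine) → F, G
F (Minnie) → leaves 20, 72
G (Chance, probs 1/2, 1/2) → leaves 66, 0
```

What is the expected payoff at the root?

33

C (Minnie): min(1, 50) = 1
D (Minnie): min(94, 97) = 94
B (Maxine): max(1, 94) = 94
F (Minnie): min(20, 72) = 20
G (Chance): 1/2·66 + 1/2·0 = 33
E (Maxine): max(20, 33) = 33
Root (Minnie): min(94, 33) = 33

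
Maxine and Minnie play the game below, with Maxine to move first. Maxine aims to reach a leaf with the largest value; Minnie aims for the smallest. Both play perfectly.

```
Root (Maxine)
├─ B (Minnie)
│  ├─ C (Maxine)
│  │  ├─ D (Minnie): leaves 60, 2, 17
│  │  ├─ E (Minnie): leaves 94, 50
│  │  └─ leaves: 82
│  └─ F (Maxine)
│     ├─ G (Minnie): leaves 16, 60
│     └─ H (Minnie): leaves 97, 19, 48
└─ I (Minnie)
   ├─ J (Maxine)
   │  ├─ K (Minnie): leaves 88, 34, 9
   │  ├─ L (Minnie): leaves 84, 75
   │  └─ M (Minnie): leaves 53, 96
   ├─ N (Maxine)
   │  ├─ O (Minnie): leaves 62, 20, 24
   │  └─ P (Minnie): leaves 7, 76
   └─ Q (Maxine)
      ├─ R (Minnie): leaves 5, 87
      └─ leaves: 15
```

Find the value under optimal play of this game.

D (Minnie): min(60, 2, 17) = 2
E (Minnie): min(94, 50) = 50
C (Maxine): max(2, 50, 82) = 82
G (Minnie): min(16, 60) = 16
H (Minnie): min(97, 19, 48) = 19
F (Maxine): max(16, 19) = 19
B (Minnie): min(82, 19) = 19
K (Minnie): min(88, 34, 9) = 9
L (Minnie): min(84, 75) = 75
M (Minnie): min(53, 96) = 53
J (Maxine): max(9, 75, 53) = 75
O (Minnie): min(62, 20, 24) = 20
P (Minnie): min(7, 76) = 7
N (Maxine): max(20, 7) = 20
R (Minnie): min(5, 87) = 5
Q (Maxine): max(5, 15) = 15
I (Minnie): min(75, 20, 15) = 15
Root (Maxine): max(19, 15) = 19

19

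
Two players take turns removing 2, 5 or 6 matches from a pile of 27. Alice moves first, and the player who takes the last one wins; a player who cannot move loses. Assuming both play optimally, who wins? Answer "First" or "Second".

First

Positions where the player to move wins (W) vs loses (L):
i:   0  1  2  3  4  5  6  7  8  9 10 11 12 13 14 15 16 17 18 19 20 21 22 23 24 25 26 27
     L  L  W  W  L  W  W  W  L  W  W  L  L  W  W  L  W  W  W  L  W  W  L  L  W  W  L  W
Position 27 is W, so the first player wins.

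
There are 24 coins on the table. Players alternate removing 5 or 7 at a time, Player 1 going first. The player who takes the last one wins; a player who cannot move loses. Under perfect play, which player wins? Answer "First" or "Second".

Compute winning (W) and losing (L) positions by backward induction:
i:   0  1  2  3  4  5  6  7  8  9 10 11 12 13 14 15 16 17 18 19 20 21 22 23 24
     L  L  L  L  L  W  W  W  W  W  W  W  L  L  L  L  L  W  W  W  W  W  W  W  L
Position 24 is L, so the second player wins.

Second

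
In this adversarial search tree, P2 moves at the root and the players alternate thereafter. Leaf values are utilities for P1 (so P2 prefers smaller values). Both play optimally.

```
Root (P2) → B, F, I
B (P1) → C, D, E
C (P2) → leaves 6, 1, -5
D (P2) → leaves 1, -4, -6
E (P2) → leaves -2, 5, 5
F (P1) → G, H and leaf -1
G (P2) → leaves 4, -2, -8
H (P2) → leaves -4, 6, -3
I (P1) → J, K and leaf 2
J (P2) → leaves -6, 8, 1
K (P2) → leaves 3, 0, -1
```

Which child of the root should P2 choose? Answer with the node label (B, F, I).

C (P2): min(6, 1, -5) = -5
D (P2): min(1, -4, -6) = -6
E (P2): min(-2, 5, 5) = -2
B (P1): max(-5, -6, -2) = -2
G (P2): min(4, -2, -8) = -8
H (P2): min(-4, 6, -3) = -4
F (P1): max(-8, -4, -1) = -1
J (P2): min(-6, 8, 1) = -6
K (P2): min(3, 0, -1) = -1
I (P1): max(-6, -1, 2) = 2
Root (P2): min(-2, -1, 2) = -2
P2 picks the child with the lowest value: B (value -2).

B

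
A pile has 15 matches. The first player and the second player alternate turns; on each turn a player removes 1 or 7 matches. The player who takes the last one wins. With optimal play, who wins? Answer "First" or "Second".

Mark each pile size as W (mover wins) or L (mover loses):
i:   0  1  2  3  4  5  6  7  8  9 10 11 12 13 14 15
     L  W  L  W  L  W  L  W  L  W  L  W  L  W  L  W
Position 15 is W, so the first player wins.

First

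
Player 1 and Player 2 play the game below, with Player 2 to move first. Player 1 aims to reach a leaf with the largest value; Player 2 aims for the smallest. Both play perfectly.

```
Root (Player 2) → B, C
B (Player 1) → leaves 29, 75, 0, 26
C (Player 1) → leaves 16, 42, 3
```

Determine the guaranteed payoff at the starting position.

42

B (Player 1): max(29, 75, 0, 26) = 75
C (Player 1): max(16, 42, 3) = 42
Root (Player 2): min(75, 42) = 42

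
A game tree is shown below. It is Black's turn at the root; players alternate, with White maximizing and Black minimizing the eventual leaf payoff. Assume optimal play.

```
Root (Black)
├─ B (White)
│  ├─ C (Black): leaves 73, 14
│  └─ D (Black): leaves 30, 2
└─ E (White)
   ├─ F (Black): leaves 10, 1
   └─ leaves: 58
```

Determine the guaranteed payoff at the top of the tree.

C (Black): min(73, 14) = 14
D (Black): min(30, 2) = 2
B (White): max(14, 2) = 14
F (Black): min(10, 1) = 1
E (White): max(1, 58) = 58
Root (Black): min(14, 58) = 14

14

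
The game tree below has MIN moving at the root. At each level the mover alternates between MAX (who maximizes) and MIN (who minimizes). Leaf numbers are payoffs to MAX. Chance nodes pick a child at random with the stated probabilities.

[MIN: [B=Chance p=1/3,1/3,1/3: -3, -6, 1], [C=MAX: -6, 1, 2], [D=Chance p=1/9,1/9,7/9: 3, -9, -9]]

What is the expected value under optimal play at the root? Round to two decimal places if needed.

B (Chance): 1/3·-3 + 1/3·-6 + 1/3·1 = -2.67
C (MAX): max(-6, 1, 2) = 2
D (Chance): 1/9·3 + 1/9·-9 + 7/9·-9 = -7.67
Root (MIN): min(-2.67, 2, -7.67) = -7.67

-7.67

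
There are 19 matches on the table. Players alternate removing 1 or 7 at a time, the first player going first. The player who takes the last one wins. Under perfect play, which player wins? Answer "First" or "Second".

Positions where the player to move wins (W) vs loses (L):
i:   0  1  2  3  4  5  6  7  8  9 10 11 12 13 14 15 16 17 18 19
     L  W  L  W  L  W  L  W  L  W  L  W  L  W  L  W  L  W  L  W
Position 19 is W, so the first player wins.

First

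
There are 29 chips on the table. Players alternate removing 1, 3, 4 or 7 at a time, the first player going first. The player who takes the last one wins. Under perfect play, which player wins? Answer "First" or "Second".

W/L table (W = player to move can force a win):
i:   0  1  2  3  4  5  6  7  8  9 10 11 12 13 14 15 16 17 18 19 20 21 22 23 24 25 26 27 28 29
     L  W  L  W  W  W  W  W  L  W  L  W  W  W  W  W  L  W  L  W  W  W  W  W  L  W  L  W  W  W
Position 29 is W, so the first player wins.

First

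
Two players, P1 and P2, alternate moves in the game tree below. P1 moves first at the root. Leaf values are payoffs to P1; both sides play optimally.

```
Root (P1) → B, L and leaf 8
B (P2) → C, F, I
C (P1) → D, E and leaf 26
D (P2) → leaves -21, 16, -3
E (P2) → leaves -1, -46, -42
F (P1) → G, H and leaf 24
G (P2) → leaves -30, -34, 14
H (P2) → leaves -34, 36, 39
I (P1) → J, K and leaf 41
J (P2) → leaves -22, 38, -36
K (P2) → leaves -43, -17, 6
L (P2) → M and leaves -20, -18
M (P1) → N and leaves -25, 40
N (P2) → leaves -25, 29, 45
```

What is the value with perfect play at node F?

24

G: min(-30, -34, 14) = -34
H: min(-34, 36, 39) = -34
F: max(-34, -34, 24) = 24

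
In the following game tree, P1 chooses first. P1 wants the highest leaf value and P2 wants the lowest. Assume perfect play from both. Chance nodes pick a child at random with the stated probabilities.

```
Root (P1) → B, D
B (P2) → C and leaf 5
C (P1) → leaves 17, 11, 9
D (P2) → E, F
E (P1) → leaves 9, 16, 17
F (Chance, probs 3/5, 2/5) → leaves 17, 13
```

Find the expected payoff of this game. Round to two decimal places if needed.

15.4

C (P1): max(17, 11, 9) = 17
B (P2): min(17, 5) = 5
E (P1): max(9, 16, 17) = 17
F (Chance): 3/5·17 + 2/5·13 = 15.4
D (P2): min(17, 15.4) = 15.4
Root (P1): max(5, 15.4) = 15.4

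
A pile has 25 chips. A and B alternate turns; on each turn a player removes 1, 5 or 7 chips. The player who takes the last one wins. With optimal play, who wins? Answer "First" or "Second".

i:   0  1  2  3  4  5  6  7  8  9 10 11 12 13 14 15 16 17 18 19 20 21 22 23 24 25
     L  W  L  W  L  W  L  W  L  W  L  W  L  W  L  W  L  W  L  W  L  W  L  W  L  W
Position 25 is W, so the first player wins.

First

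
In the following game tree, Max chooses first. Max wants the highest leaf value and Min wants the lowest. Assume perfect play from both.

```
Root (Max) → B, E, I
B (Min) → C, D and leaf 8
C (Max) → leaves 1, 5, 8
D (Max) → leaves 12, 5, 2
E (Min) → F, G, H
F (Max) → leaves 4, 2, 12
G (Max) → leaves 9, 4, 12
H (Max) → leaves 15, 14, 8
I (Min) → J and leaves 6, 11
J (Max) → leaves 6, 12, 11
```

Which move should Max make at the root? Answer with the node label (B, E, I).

C (Max): max(1, 5, 8) = 8
D (Max): max(12, 5, 2) = 12
B (Min): min(8, 12, 8) = 8
F (Max): max(4, 2, 12) = 12
G (Max): max(9, 4, 12) = 12
H (Max): max(15, 14, 8) = 15
E (Min): min(12, 12, 15) = 12
J (Max): max(6, 12, 11) = 12
I (Min): min(12, 6, 11) = 6
Root (Max): max(8, 12, 6) = 12
Max picks the child with the highest value: E (value 12).

E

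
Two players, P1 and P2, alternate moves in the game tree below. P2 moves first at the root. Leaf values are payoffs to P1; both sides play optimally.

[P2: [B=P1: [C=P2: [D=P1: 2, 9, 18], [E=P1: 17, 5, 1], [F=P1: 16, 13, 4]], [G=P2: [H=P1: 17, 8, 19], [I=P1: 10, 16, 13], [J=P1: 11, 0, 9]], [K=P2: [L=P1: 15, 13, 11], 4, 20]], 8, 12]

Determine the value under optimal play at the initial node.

D (P1): max(2, 9, 18) = 18
E (P1): max(17, 5, 1) = 17
F (P1): max(16, 13, 4) = 16
C (P2): min(18, 17, 16) = 16
H (P1): max(17, 8, 19) = 19
I (P1): max(10, 16, 13) = 16
J (P1): max(11, 0, 9) = 11
G (P2): min(19, 16, 11) = 11
L (P1): max(15, 13, 11) = 15
K (P2): min(15, 4, 20) = 4
B (P1): max(16, 11, 4) = 16
Root (P2): min(16, 8, 12) = 8

8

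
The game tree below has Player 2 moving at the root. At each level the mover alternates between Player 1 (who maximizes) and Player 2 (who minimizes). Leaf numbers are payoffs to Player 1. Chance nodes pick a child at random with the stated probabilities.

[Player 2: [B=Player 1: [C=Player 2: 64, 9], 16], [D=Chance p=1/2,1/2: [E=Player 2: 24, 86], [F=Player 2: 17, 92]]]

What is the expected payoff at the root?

C (Player 2): min(64, 9) = 9
B (Player 1): max(9, 16) = 16
E (Player 2): min(24, 86) = 24
F (Player 2): min(17, 92) = 17
D (Chance): 1/2·24 + 1/2·17 = 20.5
Root (Player 2): min(16, 20.5) = 16

16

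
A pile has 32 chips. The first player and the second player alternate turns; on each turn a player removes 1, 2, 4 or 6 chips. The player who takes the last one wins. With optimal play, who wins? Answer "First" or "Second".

W/L table (W = player to move can force a win):
i:   0  1  2  3  4  5  6  7  8  9 10 11 12 13 14 15 16 17 18 19 20 21 22 23 24 25 26 27 28 29 30 31 32
     L  W  W  L  W  W  W  W  L  W  W  L  W  W  W  W  L  W  W  L  W  W  W  W  L  W  W  L  W  W  W  W  L
Position 32 is L, so the second player wins.

Second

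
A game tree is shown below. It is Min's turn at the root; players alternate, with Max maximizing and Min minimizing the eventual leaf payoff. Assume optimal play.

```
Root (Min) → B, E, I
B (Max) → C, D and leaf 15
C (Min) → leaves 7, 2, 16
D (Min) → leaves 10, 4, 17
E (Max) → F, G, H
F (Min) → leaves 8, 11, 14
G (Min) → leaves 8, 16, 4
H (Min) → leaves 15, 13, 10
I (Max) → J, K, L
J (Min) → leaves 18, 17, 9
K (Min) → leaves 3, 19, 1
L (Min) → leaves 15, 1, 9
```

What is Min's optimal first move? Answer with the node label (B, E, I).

C (Min): min(7, 2, 16) = 2
D (Min): min(10, 4, 17) = 4
B (Max): max(2, 4, 15) = 15
F (Min): min(8, 11, 14) = 8
G (Min): min(8, 16, 4) = 4
H (Min): min(15, 13, 10) = 10
E (Max): max(8, 4, 10) = 10
J (Min): min(18, 17, 9) = 9
K (Min): min(3, 19, 1) = 1
L (Min): min(15, 1, 9) = 1
I (Max): max(9, 1, 1) = 9
Root (Min): min(15, 10, 9) = 9
Min picks the child with the lowest value: I (value 9).

I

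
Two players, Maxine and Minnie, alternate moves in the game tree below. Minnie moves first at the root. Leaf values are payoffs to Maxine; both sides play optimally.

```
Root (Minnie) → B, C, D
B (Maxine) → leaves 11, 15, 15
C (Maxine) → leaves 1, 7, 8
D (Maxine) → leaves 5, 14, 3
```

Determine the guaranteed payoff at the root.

B (Maxine): max(11, 15, 15) = 15
C (Maxine): max(1, 7, 8) = 8
D (Maxine): max(5, 14, 3) = 14
Root (Minnie): min(15, 8, 14) = 8

8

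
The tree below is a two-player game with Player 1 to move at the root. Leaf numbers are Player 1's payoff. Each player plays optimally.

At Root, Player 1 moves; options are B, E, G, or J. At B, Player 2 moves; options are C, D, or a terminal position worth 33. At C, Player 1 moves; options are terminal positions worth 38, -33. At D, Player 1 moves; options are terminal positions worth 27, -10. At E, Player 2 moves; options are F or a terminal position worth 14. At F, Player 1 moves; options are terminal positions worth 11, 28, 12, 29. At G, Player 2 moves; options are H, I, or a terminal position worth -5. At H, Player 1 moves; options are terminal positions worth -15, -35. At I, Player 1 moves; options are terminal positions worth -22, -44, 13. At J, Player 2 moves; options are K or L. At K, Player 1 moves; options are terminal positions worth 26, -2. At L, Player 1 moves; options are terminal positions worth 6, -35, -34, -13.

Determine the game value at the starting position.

27

C (Player 1): max(38, -33) = 38
D (Player 1): max(27, -10) = 27
B (Player 2): min(38, 27, 33) = 27
F (Player 1): max(11, 28, 12, 29) = 29
E (Player 2): min(29, 14) = 14
H (Player 1): max(-15, -35) = -15
I (Player 1): max(-22, -44, 13) = 13
G (Player 2): min(-15, 13, -5) = -15
K (Player 1): max(26, -2) = 26
L (Player 1): max(6, -35, -34, -13) = 6
J (Player 2): min(26, 6) = 6
Root (Player 1): max(27, 14, -15, 6) = 27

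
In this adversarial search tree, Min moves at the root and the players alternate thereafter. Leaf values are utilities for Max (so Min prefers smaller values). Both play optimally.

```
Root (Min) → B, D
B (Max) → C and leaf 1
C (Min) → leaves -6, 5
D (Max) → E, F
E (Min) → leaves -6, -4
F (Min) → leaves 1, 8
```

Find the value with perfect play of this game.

1

C (Min): min(-6, 5) = -6
B (Max): max(-6, 1) = 1
E (Min): min(-6, -4) = -6
F (Min): min(1, 8) = 1
D (Max): max(-6, 1) = 1
Root (Min): min(1, 1) = 1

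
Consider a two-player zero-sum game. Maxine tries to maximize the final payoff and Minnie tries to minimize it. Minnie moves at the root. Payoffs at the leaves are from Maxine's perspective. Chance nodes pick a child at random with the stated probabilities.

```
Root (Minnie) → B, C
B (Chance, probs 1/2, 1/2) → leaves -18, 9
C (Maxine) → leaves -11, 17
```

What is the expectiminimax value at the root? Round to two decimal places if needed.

B (Chance): 1/2·-18 + 1/2·9 = -4.5
C (Maxine): max(-11, 17) = 17
Root (Minnie): min(-4.5, 17) = -4.5

-4.5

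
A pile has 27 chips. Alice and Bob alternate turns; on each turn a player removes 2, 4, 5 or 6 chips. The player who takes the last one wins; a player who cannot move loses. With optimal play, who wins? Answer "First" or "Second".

First

W/L table (W = player to move can force a win):
i:   0  1  2  3  4  5  6  7  8  9 10 11 12 13 14 15 16 17 18 19 20 21 22 23 24 25 26 27
     L  L  W  W  W  W  W  W  L  L  W  W  W  W  W  W  L  L  W  W  W  W  W  W  L  L  W  W
Position 27 is W, so the first player wins.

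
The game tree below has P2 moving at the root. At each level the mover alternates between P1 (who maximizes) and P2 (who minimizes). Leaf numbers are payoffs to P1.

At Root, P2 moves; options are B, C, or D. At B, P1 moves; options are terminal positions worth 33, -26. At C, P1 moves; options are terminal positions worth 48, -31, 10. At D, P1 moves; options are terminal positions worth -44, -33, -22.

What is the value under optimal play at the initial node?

B (P1): max(33, -26) = 33
C (P1): max(48, -31, 10) = 48
D (P1): max(-44, -33, -22) = -22
Root (P2): min(33, 48, -22) = -22

-22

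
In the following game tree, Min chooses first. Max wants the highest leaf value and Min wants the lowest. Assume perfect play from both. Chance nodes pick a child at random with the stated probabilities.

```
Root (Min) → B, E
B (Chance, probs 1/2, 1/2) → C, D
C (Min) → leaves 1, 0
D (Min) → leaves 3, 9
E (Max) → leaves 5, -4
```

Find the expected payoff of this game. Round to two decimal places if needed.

C (Min): min(1, 0) = 0
D (Min): min(3, 9) = 3
B (Chance): 1/2·0 + 1/2·3 = 1.5
E (Max): max(5, -4) = 5
Root (Min): min(1.5, 5) = 1.5

1.5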